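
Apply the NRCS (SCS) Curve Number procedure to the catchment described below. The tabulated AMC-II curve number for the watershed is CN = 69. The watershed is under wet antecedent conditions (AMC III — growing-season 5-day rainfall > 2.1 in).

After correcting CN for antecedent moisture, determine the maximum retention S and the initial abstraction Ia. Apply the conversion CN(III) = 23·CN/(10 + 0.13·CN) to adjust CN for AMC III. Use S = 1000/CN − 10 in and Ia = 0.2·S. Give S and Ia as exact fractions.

S = 3100/1587 in ≈ 1.953 in; Ia = 620/1587 in ≈ 0.391 in

Wet (AMC III): CN(III) = 23·69/(10 + 0.13·69) = 1587/(1897/100) = 158700/1897 ≈ 83.658
Max retention: S = 1000/(158700/1897) − 10 = 3100/1587 in (≈ 1.953 in)
Ia = 0.2S: 0.2·1.953 = 0.391 in (exactly 620/1587)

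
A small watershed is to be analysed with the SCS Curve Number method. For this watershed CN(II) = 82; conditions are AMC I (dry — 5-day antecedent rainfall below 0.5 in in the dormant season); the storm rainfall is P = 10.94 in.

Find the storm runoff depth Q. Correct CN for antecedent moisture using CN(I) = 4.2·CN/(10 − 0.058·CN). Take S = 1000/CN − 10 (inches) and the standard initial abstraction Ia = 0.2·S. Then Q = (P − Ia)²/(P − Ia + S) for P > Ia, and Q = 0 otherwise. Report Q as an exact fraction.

CN(I) from CN(II)=82: (4.2·82)/(10 − 0.058·82) = 28700/437 ≈ 65.675
S = 1000/(28700/437) − 10 = 1500/287 in ≈ 5.226 in
Ia = 0.2·(1500/287) = 300/287 in ≈ 1.045 in
Excess rainfall: 10.940 − 1.045 = 9.895 in; P > Ia so Q > 0
Q: (141989/14350)² ÷ (216989/14350) = 20160876121/3113792150 in (≈ 6.475 in)

Q = 20160876121/3113792150 in ≈ 6.475 in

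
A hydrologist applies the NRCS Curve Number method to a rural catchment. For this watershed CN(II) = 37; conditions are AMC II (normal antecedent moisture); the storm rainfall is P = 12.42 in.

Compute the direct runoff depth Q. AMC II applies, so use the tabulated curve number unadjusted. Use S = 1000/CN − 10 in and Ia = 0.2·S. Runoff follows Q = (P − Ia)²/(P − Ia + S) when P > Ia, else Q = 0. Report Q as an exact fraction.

Q = 30902481/9903050 in ≈ 3.121 in

CN(II) = 37; AMC II needs no correction.
Max retention: S = 1000/37 − 10 = 630/37 in (≈ 17.027 in)
Initial abstraction Ia = S/5 = (630/37)/5 = 126/37 ≈ 3.405 in
Excess rainfall: 12.420 − 3.405 = 9.015 in; P > Ia so Q > 0
Q: (16677/1850)² ÷ (48177/1850) = 30902481/9903050 in (≈ 3.121 in)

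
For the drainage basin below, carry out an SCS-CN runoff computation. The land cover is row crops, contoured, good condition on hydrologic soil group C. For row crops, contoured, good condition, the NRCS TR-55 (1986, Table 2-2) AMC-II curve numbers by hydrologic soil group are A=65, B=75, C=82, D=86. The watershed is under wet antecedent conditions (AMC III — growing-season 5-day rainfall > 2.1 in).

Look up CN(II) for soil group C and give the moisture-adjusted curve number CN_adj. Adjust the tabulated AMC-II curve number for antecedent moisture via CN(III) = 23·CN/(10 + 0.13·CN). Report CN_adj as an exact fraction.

CN_adj = 94300/1033 ≈ 91.288

NRCS table: row crops, contoured, good condition, soil group C → CN(II) = 82
Wet (AMC III): CN(III) = 23·82/(10 + 0.13·82) = 1886/(1033/50) = 94300/1033 ≈ 91.288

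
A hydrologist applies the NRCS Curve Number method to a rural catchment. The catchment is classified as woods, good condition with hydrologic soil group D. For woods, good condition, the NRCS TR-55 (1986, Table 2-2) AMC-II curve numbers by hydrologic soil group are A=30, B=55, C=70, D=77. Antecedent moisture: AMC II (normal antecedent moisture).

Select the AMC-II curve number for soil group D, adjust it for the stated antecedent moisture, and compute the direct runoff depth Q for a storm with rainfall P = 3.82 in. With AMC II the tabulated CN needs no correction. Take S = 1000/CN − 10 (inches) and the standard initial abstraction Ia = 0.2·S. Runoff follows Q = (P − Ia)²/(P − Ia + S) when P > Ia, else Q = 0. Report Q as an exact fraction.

NRCS table: woods, good condition, soil group D → CN(II) = 77
AMC II — tabulated CN = 77 applies directly.
Retention S: 1000/CN − 10 with CN=77.000 → S = 230/77 ≈ 2.987 in
Initial abstraction Ia = S/5 = (230/77)/5 = 46/77 ≈ 0.597 in
P − Ia = 3.820 − 0.597 = 12407/3850 ≈ 3.223 in (> 0, runoff occurs)
Runoff Q = (P−Ia)²/(P−Ia+S) = (3.223)²/(3.223+2.987) = 153933649/92041950 ≈ 1.672 in

Q = 153933649/92041950 in ≈ 1.672 in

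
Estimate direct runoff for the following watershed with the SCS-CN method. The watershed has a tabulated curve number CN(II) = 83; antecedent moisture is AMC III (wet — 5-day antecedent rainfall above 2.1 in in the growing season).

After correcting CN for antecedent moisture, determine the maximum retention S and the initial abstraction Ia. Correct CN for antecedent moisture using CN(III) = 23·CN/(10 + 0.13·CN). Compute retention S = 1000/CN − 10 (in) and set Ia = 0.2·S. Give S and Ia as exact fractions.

Wet (AMC III): CN(III) = 23·83/(10 + 0.13·83) = 1909/(2079/100) = 190900/2079 ≈ 91.823
S = 1000/(190900/2079) − 10 = 1700/1909 in ≈ 0.891 in
Ia = 0.2·(1700/1909) = 340/1909 in ≈ 0.178 in

S = 1700/1909 in ≈ 0.891 in; Ia = 340/1909 in ≈ 0.178 in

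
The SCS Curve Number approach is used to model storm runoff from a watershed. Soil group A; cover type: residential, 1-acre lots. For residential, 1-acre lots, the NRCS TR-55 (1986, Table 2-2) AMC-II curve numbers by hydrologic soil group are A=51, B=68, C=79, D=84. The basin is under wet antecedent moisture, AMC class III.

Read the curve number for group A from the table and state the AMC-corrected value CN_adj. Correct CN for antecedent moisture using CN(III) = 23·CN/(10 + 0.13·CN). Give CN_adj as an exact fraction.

NRCS table: residential, 1-acre lots, soil group A → CN(II) = 51
Wet (AMC III): CN(III) = 23·51/(10 + 0.13·51) = 1173/(1663/100) = 117300/1663 ≈ 70.535

CN_adj = 117300/1663 ≈ 70.535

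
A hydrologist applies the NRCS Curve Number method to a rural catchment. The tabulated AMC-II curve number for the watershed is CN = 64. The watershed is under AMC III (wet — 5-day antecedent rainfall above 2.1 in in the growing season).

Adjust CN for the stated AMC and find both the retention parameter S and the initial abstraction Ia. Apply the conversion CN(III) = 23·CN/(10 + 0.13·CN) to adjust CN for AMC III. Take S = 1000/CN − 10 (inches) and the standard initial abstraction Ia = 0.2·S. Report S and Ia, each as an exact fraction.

S = 225/92 in ≈ 2.446 in; Ia = 45/92 in ≈ 0.489 in

Adjust CN=64 to AMC III: 23·64/(10 + 0.13·64) → 1472 ÷ (458/25) = 18400/229 ≈ 80.349
Max retention: S = 1000/(18400/229) − 10 = 225/92 in (≈ 2.446 in)
Ia = 0.2S: 0.2·2.446 = 0.489 in (exactly 45/92)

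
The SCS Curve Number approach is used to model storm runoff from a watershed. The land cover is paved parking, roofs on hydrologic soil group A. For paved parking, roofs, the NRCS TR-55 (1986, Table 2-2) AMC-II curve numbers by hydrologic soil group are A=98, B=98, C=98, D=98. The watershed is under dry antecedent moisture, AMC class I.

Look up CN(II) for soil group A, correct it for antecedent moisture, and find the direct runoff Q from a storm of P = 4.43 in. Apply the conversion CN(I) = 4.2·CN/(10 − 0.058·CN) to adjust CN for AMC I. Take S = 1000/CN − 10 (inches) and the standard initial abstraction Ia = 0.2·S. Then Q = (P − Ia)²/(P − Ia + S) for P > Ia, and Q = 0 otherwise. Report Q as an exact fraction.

NRCS table: paved parking, roofs, soil group A → CN(II) = 98
Adjust CN=98 to AMC I: 4.2·98/(10 − 0.058·98) → (2058/5) ÷ (1079/250) = 102900/1079 ≈ 95.366
Retention S: 1000/CN − 10 with CN=95.366 → S = 500/1029 ≈ 0.486 in
Ia = 0.2S: 0.2·0.486 = 0.097 in (exactly 100/1029)
P − Ia = 4.430 − 0.097 = 445847/102900 ≈ 4.333 in (> 0, runoff occurs)
Q: (445847/102900)² ÷ (495847/102900) = 198779547409/51022656300 in (≈ 3.896 in)

Q = 198779547409/51022656300 in ≈ 3.896 in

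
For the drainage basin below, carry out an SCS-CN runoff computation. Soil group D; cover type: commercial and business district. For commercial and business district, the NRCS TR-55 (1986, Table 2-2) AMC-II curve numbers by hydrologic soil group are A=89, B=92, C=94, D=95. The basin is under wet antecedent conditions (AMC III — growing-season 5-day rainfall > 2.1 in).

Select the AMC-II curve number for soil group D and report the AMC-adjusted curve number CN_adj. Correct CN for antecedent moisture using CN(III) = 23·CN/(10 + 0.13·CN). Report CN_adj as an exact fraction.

NRCS table: commercial and business district, soil group D → CN(II) = 95
Wet (AMC III): CN(III) = 23·95/(10 + 0.13·95) = 2185/(447/20) = 43700/447 ≈ 97.763

CN_adj = 43700/447 ≈ 97.763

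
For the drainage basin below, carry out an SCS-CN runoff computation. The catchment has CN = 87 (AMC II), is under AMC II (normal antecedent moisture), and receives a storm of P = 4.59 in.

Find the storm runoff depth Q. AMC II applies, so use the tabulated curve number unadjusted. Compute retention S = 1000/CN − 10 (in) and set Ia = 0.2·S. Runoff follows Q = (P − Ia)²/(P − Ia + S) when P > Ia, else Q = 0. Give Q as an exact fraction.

AMC II — tabulated CN = 87 applies directly.
S = 1000/87 − 10 = 130/87 in ≈ 1.494 in
Ia = 0.2S: 0.2·1.494 = 0.299 in (exactly 26/87)
P − Ia = 4.590 − 0.299 = 37333/8700 ≈ 4.291 in (> 0, runoff occurs)
Q = (37333/8700)²/((37333/8700) + 130/87) = (1393752889/75690000)/(50333/8700) = 1393752889/437897100 in ≈ 3.183 in

Q = 1393752889/437897100 in ≈ 3.183 in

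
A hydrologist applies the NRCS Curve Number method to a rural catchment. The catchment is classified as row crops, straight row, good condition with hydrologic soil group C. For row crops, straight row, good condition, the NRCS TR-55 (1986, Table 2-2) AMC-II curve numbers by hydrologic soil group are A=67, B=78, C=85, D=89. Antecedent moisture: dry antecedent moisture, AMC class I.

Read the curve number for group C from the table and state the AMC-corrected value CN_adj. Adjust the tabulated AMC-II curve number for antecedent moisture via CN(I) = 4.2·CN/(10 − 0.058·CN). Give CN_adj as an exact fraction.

NRCS table: row crops, straight row, good condition, soil group C → CN(II) = 85
Adjust CN=85 to AMC I: 4.2·85/(10 − 0.058·85) → 357 ÷ (507/100) = 11900/169 ≈ 70.414

CN_adj = 11900/169 ≈ 70.414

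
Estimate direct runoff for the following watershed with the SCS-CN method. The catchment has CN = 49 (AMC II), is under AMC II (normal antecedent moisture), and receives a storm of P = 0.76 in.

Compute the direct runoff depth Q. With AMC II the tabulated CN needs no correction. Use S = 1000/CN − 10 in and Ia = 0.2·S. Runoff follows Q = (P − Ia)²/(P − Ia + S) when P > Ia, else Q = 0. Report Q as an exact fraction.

AMC II — tabulated CN = 49 applies directly.
Retention S: 1000/CN − 10 with CN=49.000 → S = 510/49 ≈ 10.408 in
Initial abstraction Ia = S/5 = (510/49)/5 = 102/49 ≈ 2.082 in
P = 0.760 ≤ Ia = 2.082 in: entire storm abstracted, Q = 0.

Q = 0 in ≈ 0.000 in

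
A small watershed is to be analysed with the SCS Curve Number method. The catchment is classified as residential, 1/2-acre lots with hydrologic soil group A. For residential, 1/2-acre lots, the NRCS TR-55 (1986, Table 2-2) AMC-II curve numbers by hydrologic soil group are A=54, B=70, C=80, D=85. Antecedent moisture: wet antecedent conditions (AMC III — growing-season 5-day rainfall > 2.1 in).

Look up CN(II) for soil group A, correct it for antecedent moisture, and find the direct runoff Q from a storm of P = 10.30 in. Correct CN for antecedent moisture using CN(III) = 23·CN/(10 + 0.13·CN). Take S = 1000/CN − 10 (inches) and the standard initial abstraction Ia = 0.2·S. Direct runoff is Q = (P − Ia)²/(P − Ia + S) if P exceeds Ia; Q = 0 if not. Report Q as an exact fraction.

Q = 6661561/966870 in ≈ 6.890 in

NRCS table: residential, 1/2-acre lots, soil group A → CN(II) = 54
CN(III) from CN(II)=54: (23·54)/(10 + 0.13·54) = 2700/37 ≈ 72.973
S = 1000/(2700/37) − 10 = 100/27 in ≈ 3.704 in
Initial abstraction Ia = S/5 = (100/27)/5 = 20/27 ≈ 0.741 in
P − Ia = 10.300 − 0.741 = 2581/270 ≈ 9.559 in (> 0, runoff occurs)
Q = (2581/270)²/((2581/270) + 100/27) = (6661561/72900)/(3581/270) = 6661561/966870 in ≈ 6.890 in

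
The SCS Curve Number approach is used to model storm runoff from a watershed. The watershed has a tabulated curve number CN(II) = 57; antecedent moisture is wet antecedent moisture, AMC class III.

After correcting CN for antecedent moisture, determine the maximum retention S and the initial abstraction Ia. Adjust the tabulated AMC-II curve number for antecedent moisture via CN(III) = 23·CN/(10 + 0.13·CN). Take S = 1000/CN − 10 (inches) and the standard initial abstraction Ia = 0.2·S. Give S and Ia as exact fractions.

Wet (AMC III): CN(III) = 23·57/(10 + 0.13·57) = 1311/(1741/100) = 131100/1741 ≈ 75.302
Max retention: S = 1000/(131100/1741) − 10 = 4300/1311 in (≈ 3.280 in)
Ia = 0.2S: 0.2·3.280 = 0.656 in (exactly 860/1311)

S = 4300/1311 in ≈ 3.280 in; Ia = 860/1311 in ≈ 0.656 in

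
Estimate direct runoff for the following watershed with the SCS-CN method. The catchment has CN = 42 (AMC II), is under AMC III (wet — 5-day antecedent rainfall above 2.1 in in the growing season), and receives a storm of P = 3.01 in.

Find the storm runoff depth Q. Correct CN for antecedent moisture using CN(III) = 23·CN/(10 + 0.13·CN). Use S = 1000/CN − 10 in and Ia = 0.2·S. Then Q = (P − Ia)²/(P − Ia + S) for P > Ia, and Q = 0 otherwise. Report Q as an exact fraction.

Adjust CN=42 to AMC III: 23·42/(10 + 0.13·42) → 966 ÷ (773/50) = 48300/773 ≈ 62.484
Max retention: S = 1000/(48300/773) − 10 = 2900/483 in (≈ 6.004 in)
Ia = 0.2·(2900/483) = 580/483 in ≈ 1.201 in
P − Ia = 3.010 − 1.201 = 87383/48300 ≈ 1.809 in (> 0, runoff occurs)
Q = (87383/48300)²/((87383/48300) + 2900/483) = (7635788689/2332890000)/(377383/48300) = 7635788689/18227598900 in ≈ 0.419 in

Q = 7635788689/18227598900 in ≈ 0.419 in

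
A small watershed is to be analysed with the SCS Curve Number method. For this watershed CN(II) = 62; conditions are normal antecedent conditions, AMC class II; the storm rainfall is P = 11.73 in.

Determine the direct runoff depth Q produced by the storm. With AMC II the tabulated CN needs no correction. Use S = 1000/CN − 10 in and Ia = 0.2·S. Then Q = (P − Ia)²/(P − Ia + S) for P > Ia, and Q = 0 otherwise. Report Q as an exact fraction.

CN(II) = 62; AMC II needs no correction.
Retention S: 1000/CN − 10 with CN=62.000 → S = 190/31 ≈ 6.129 in
Ia = 0.2S: 0.2·6.129 = 1.226 in (exactly 38/31)
P − Ia = 11.730 − 1.226 = 32563/3100 ≈ 10.504 in (> 0, runoff occurs)
Q: (32563/3100)² ÷ (51563/3100) = 1060348969/159845300 in (≈ 6.634 in)

Q = 1060348969/159845300 in ≈ 6.634 in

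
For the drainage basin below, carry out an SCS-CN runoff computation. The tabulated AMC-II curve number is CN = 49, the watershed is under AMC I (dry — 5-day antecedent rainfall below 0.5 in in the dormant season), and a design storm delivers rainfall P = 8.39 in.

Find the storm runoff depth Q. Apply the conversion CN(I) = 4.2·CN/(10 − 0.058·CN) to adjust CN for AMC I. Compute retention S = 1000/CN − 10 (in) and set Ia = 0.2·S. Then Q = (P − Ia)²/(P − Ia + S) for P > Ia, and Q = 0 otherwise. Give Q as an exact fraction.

Q = 13871421729/33194751100 in ≈ 0.418 in

Dry (AMC I): CN(I) = 4.2·49/(10 − 0.058·49) = (1029/5)/(3579/500) = 34300/1193 ≈ 28.751
Max retention: S = 1000/(34300/1193) − 10 = 8500/343 in (≈ 24.781 in)
Ia = 0.2S: 0.2·24.781 = 4.956 in (exactly 1700/343)
P − Ia = 8.390 − 4.956 = 117777/34300 ≈ 3.434 in (> 0, runoff occurs)
Q: (117777/34300)² ÷ (967777/34300) = 13871421729/33194751100 in (≈ 0.418 in)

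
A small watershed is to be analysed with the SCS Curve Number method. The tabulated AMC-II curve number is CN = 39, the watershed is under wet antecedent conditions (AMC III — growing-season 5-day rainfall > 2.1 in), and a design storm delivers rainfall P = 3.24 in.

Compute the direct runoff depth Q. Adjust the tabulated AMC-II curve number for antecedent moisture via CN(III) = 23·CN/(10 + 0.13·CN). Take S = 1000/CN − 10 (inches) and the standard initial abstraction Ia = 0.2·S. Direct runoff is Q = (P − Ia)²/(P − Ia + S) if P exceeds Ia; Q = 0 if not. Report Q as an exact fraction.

Q = 1777212649/4365183225 in ≈ 0.407 in

Wet (AMC III): CN(III) = 23·39/(10 + 0.13·39) = 897/(1507/100) = 89700/1507 ≈ 59.522
S = 1000/(89700/1507) − 10 = 6100/897 in ≈ 6.800 in
Ia = 0.2S: 0.2·6.800 = 1.360 in (exactly 1220/897)
P − Ia = 3.240 − 1.360 = 42157/22425 ≈ 1.880 in (> 0, runoff occurs)
Q = (42157/22425)²/((42157/22425) + 6100/897) = (1777212649/502880625)/(194657/22425) = 1777212649/4365183225 in ≈ 0.407 in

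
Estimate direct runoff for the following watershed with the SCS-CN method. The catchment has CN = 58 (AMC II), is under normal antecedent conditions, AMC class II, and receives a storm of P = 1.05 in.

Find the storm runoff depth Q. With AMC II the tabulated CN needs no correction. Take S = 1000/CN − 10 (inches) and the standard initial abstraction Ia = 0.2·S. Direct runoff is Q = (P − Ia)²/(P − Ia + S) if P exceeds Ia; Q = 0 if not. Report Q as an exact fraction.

Average conditions: CN = 58 (no AMC adjustment).
S = 1000/58 − 10 = 210/29 in ≈ 7.241 in
Ia = 0.2S: 0.2·7.241 = 1.448 in (exactly 42/29)
P = 1.050 ≤ Ia = 1.448 in: entire storm abstracted, Q = 0.

Q = 0 in ≈ 0.000 in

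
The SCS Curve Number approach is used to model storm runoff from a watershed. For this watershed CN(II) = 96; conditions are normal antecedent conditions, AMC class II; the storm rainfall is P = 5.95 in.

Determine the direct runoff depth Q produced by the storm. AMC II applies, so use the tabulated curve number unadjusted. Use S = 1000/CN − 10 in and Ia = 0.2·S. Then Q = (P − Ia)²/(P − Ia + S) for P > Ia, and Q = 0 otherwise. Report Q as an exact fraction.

Q = 30976/5655 in ≈ 5.478 in

CN(II) = 96; AMC II needs no correction.
S = 1000/96 − 10 = 5/12 in ≈ 0.417 in
Ia = 0.2S: 0.2·0.417 = 0.083 in (exactly 1/12)
Excess rainfall: 5.950 − 0.083 = 5.867 in; P > Ia so Q > 0
Q = (88/15)²/((88/15) + 5/12) = (7744/225)/(377/60) = 30976/5655 in ≈ 5.478 in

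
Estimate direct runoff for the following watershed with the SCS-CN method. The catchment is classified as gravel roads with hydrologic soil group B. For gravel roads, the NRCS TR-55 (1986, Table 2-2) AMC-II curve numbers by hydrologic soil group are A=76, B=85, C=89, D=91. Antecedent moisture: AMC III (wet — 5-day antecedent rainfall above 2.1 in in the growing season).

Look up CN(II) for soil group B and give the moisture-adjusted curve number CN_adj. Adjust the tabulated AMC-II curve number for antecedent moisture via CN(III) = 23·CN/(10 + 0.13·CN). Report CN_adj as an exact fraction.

NRCS table: gravel roads, soil group B → CN(II) = 85
Wet (AMC III): CN(III) = 23·85/(10 + 0.13·85) = 1955/(421/20) = 39100/421 ≈ 92.874

CN_adj = 39100/421 ≈ 92.874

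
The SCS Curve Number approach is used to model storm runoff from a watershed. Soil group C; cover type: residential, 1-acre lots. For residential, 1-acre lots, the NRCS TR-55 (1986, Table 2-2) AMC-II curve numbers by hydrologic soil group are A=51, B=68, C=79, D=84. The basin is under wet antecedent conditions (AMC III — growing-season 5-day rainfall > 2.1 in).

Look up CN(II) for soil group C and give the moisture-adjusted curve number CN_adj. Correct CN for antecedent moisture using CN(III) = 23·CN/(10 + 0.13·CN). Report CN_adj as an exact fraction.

CN_adj = 181700/2027 ≈ 89.640

NRCS table: residential, 1-acre lots, soil group C → CN(II) = 79
Wet (AMC III): CN(III) = 23·79/(10 + 0.13·79) = 1817/(2027/100) = 181700/2027 ≈ 89.640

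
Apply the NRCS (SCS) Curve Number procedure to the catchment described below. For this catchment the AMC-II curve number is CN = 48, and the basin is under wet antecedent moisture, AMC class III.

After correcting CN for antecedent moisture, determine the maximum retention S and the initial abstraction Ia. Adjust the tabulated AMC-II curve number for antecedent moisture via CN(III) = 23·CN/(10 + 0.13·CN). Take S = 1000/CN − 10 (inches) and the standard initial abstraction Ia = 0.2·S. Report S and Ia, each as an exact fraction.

S = 325/69 in ≈ 4.710 in; Ia = 65/69 in ≈ 0.942 in

Adjust CN=48 to AMC III: 23·48/(10 + 0.13·48) → 1104 ÷ (406/25) = 13800/203 ≈ 67.980
Max retention: S = 1000/(13800/203) − 10 = 325/69 in (≈ 4.710 in)
Ia = 0.2S: 0.2·4.710 = 0.942 in (exactly 65/69)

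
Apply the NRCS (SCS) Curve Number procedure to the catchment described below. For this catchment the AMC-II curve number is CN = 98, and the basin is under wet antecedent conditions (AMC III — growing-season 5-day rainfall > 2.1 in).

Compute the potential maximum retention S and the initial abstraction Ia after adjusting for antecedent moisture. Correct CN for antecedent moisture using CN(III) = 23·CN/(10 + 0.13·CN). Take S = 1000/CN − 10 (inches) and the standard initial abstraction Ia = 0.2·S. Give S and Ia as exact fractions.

S = 100/1127 in ≈ 0.089 in; Ia = 20/1127 in ≈ 0.018 in

Wet (AMC III): CN(III) = 23·98/(10 + 0.13·98) = 2254/(1137/50) = 112700/1137 ≈ 99.120
Retention S: 1000/CN − 10 with CN=99.120 → S = 100/1127 ≈ 0.089 in
Ia = 0.2S: 0.2·0.089 = 0.018 in (exactly 20/1127)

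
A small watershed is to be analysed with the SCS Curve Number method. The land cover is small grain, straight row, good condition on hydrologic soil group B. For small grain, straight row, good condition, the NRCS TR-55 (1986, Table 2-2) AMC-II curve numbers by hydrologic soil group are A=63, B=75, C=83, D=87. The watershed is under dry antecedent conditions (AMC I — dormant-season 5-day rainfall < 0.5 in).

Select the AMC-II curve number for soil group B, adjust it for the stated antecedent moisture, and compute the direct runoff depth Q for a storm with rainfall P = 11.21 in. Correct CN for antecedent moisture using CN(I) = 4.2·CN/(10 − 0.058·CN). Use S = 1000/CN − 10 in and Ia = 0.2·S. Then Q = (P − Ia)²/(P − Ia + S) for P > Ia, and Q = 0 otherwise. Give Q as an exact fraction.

NRCS table: small grain, straight row, good condition, soil group B → CN(II) = 75
Dry (AMC I): CN(I) = 4.2·75/(10 − 0.058·75) = 315/(113/20) = 6300/113 ≈ 55.752
Max retention: S = 1000/(6300/113) − 10 = 500/63 in (≈ 7.937 in)
Initial abstraction Ia = S/5 = (500/63)/5 = 100/63 ≈ 1.587 in
P − Ia = 11.210 − 1.587 = 60623/6300 ≈ 9.623 in (> 0, runoff occurs)
Q = (60623/6300)²/((60623/6300) + 500/63) = (3675148129/39690000)/(110623/6300) = 3675148129/696924900 in ≈ 5.273 in

Q = 3675148129/696924900 in ≈ 5.273 in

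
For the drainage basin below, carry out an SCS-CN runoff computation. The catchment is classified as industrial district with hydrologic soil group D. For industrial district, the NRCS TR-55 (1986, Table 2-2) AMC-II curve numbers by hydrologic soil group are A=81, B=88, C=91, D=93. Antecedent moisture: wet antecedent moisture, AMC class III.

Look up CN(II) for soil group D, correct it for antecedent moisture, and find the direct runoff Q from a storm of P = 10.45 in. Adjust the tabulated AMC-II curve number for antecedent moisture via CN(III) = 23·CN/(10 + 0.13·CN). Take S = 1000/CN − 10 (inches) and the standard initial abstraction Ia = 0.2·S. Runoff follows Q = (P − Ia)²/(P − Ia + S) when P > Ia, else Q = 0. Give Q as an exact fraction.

NRCS table: industrial district, soil group D → CN(II) = 93
Wet (AMC III): CN(III) = 23·93/(10 + 0.13·93) = 2139/(2209/100) = 213900/2209 ≈ 96.831
S = 1000/(213900/2209) − 10 = 700/2139 in ≈ 0.327 in
Ia = 0.2S: 0.2·0.327 = 0.065 in (exactly 140/2139)
Since P=10.450 > Ia=0.065: effective rainfall P−Ia = 444251/42780 in
Runoff Q = (P−Ia)²/(P−Ia+S) = (10.385)²/(10.385+0.327) = 197358951001/19603977780 ≈ 10.067 in

Q = 197358951001/19603977780 in ≈ 10.067 in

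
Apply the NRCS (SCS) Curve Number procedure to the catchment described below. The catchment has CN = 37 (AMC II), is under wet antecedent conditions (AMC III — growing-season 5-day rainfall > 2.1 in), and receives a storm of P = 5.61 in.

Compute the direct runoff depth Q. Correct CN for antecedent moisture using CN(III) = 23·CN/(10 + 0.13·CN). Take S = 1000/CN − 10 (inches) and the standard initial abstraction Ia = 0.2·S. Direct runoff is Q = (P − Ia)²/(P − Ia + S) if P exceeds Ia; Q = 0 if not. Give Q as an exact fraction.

Q = 41163230307/27839358700 in ≈ 1.479 in

Wet (AMC III): CN(III) = 23·37/(10 + 0.13·37) = 851/(1481/100) = 85100/1481 ≈ 57.461
S = 1000/(85100/1481) − 10 = 6300/851 in ≈ 7.403 in
Initial abstraction Ia = S/5 = (6300/851)/5 = 1260/851 ≈ 1.481 in
Since P=5.610 > Ia=1.481: effective rainfall P−Ia = 351411/85100 in
Q: (351411/85100)² ÷ (981411/85100) = 41163230307/27839358700 in (≈ 1.479 in)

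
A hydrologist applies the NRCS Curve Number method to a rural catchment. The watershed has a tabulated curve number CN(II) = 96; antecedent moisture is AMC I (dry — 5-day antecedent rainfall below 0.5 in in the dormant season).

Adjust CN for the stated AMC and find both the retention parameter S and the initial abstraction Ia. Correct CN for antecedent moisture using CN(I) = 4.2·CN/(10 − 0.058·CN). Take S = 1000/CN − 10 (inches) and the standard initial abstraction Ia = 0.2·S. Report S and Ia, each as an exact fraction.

S = 125/126 in ≈ 0.992 in; Ia = 25/126 in ≈ 0.198 in

CN(I) from CN(II)=96: (4.2·96)/(10 − 0.058·96) = 25200/277 ≈ 90.975
S = 1000/(25200/277) − 10 = 125/126 in ≈ 0.992 in
Ia = 0.2·(125/126) = 25/126 in ≈ 0.198 in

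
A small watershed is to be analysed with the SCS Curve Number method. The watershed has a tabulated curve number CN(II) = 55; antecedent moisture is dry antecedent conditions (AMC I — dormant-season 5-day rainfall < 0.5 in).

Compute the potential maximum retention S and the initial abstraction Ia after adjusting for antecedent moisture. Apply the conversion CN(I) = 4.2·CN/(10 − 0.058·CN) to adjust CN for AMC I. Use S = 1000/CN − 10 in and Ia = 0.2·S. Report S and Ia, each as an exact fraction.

Dry (AMC I): CN(I) = 4.2·55/(10 − 0.058·55) = 231/(681/100) = 7700/227 ≈ 33.921
Retention S: 1000/CN − 10 with CN=33.921 → S = 1500/77 ≈ 19.481 in
Ia = 0.2S: 0.2·19.481 = 3.896 in (exactly 300/77)

S = 1500/77 in ≈ 19.481 in; Ia = 300/77 in ≈ 3.896 in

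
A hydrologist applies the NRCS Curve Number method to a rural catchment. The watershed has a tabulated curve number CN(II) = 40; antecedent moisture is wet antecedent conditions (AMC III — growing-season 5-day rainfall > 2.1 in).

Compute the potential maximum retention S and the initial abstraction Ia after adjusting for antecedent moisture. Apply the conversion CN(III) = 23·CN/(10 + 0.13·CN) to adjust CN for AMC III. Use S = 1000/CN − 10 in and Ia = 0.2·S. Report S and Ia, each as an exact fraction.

S = 150/23 in ≈ 6.522 in; Ia = 30/23 in ≈ 1.304 in

Wet (AMC III): CN(III) = 23·40/(10 + 0.13·40) = 920/(76/5) = 1150/19 ≈ 60.526
S = 1000/(1150/19) − 10 = 150/23 in ≈ 6.522 in
Ia = 0.2S: 0.2·6.522 = 1.304 in (exactly 30/23)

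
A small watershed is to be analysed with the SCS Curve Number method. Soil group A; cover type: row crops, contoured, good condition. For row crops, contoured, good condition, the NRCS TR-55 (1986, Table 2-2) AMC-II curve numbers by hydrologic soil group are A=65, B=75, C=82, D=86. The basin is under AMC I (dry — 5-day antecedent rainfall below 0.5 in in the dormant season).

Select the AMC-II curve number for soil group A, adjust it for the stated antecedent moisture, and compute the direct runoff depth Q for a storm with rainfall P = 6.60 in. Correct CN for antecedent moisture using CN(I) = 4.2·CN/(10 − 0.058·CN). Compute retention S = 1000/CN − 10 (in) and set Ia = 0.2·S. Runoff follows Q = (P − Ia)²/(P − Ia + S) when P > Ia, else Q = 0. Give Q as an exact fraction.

NRCS table: row crops, contoured, good condition, soil group A → CN(II) = 65
Dry (AMC I): CN(I) = 4.2·65/(10 − 0.058·65) = 273/(623/100) = 3900/89 ≈ 43.820
Retention S: 1000/CN − 10 with CN=43.820 → S = 500/39 ≈ 12.821 in
Initial abstraction Ia = S/5 = (500/39)/5 = 100/39 ≈ 2.564 in
Since P=6.600 > Ia=2.564: effective rainfall P−Ia = 787/195 in
Runoff Q = (P−Ia)²/(P−Ia+S) = (4.036)²/(4.036+12.821) = 619369/640965 ≈ 0.966 in

Q = 619369/640965 in ≈ 0.966 in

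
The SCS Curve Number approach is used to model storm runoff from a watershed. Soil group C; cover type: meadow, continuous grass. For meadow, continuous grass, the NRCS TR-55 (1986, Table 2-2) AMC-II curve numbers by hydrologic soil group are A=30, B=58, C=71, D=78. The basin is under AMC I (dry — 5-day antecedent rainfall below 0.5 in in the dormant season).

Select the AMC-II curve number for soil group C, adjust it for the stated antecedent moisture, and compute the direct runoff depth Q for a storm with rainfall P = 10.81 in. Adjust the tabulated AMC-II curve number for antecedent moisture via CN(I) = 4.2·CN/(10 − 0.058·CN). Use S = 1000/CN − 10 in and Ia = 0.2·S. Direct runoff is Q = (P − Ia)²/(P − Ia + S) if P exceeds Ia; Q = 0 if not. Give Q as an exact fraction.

NRCS table: meadow, continuous grass, soil group C → CN(II) = 71
Adjust CN=71 to AMC I: 4.2·71/(10 − 0.058·71) → (1491/5) ÷ (2941/500) = 149100/2941 ≈ 50.697
Max retention: S = 1000/(149100/2941) − 10 = 14500/1491 in (≈ 9.725 in)
Ia = 0.2S: 0.2·9.725 = 1.945 in (exactly 2900/1491)
Excess rainfall: 10.810 − 1.945 = 8.865 in; P > Ia so Q > 0
Q: (1321771/149100)² ÷ (2771771/149100) = 1747078576441/413271056100 in (≈ 4.227 in)

Q = 1747078576441/413271056100 in ≈ 4.227 in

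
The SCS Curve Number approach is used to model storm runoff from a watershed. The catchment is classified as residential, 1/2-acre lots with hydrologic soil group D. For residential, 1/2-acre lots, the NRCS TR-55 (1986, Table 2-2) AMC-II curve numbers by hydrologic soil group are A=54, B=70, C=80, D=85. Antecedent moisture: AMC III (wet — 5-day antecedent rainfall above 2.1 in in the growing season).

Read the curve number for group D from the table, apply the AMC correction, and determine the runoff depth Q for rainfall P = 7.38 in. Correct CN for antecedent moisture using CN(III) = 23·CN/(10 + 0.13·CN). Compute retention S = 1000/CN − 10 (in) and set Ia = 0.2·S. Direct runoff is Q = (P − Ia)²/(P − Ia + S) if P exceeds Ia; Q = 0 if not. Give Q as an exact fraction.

NRCS table: residential, 1/2-acre lots, soil group D → CN(II) = 85
Adjust CN=85 to AMC III: 23·85/(10 + 0.13·85) → 1955 ÷ (421/20) = 39100/421 ≈ 92.874
Max retention: S = 1000/(39100/421) − 10 = 300/391 in (≈ 0.767 in)
Initial abstraction Ia = S/5 = (300/391)/5 = 60/391 ≈ 0.153 in
P − Ia = 7.380 − 0.153 = 141279/19550 ≈ 7.227 in (> 0, runoff occurs)
Q: (141279/19550)² ÷ (156279/19550) = 6653251947/1018418150 in (≈ 6.533 in)

Q = 6653251947/1018418150 in ≈ 6.533 in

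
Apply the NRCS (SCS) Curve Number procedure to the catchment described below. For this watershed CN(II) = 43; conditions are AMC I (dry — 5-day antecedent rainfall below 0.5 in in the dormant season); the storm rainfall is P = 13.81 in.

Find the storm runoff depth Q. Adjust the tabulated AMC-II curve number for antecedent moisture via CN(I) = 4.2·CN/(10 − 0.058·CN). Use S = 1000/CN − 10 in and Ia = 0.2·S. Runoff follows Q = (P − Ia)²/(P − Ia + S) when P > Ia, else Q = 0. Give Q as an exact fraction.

Q = 50931913761/35387998100 in ≈ 1.439 in

Adjust CN=43 to AMC I: 4.2·43/(10 − 0.058·43) → (903/5) ÷ (3753/500) = 30100/1251 ≈ 24.061
Max retention: S = 1000/(30100/1251) − 10 = 9500/301 in (≈ 31.561 in)
Ia = 0.2·(9500/301) = 1900/301 in ≈ 6.312 in
Excess rainfall: 13.810 − 6.312 = 7.498 in; P > Ia so Q > 0
Runoff Q = (P−Ia)²/(P−Ia+S) = (7.498)²/(7.498+31.561) = 50931913761/35387998100 ≈ 1.439 in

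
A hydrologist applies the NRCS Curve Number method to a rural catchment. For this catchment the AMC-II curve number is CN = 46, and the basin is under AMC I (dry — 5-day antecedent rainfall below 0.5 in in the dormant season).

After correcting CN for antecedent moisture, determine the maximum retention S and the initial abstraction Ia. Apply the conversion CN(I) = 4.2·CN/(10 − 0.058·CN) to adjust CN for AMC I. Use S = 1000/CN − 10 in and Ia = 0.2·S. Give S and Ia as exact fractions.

S = 4500/161 in ≈ 27.950 in; Ia = 900/161 in ≈ 5.590 in

Dry (AMC I): CN(I) = 4.2·46/(10 − 0.058·46) = (966/5)/(1833/250) = 16100/611 ≈ 26.350
S = 1000/(16100/611) − 10 = 4500/161 in ≈ 27.950 in
Ia = 0.2·(4500/161) = 900/161 in ≈ 5.590 in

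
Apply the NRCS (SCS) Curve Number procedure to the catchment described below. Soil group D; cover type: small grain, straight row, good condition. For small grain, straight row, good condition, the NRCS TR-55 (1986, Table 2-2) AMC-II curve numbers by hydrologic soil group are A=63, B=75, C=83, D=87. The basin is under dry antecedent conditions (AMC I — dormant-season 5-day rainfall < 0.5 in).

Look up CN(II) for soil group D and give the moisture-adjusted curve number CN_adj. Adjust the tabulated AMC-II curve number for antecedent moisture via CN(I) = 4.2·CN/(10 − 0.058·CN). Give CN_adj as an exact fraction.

CN_adj = 182700/2477 ≈ 73.759

NRCS table: small grain, straight row, good condition, soil group D → CN(II) = 87
Adjust CN=87 to AMC I: 4.2·87/(10 − 0.058·87) → (1827/5) ÷ (2477/500) = 182700/2477 ≈ 73.759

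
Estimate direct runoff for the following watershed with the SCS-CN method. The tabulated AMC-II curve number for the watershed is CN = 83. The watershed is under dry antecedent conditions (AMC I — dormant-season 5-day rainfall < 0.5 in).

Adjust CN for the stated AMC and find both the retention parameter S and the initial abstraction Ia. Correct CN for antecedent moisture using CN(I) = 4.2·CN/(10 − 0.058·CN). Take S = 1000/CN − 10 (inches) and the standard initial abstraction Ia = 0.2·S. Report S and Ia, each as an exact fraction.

S = 8500/1743 in ≈ 4.877 in; Ia = 1700/1743 in ≈ 0.975 in

CN(I) from CN(II)=83: (4.2·83)/(10 − 0.058·83) = 174300/2593 ≈ 67.219
S = 1000/(174300/2593) − 10 = 8500/1743 in ≈ 4.877 in
Ia = 0.2S: 0.2·4.877 = 0.975 in (exactly 1700/1743)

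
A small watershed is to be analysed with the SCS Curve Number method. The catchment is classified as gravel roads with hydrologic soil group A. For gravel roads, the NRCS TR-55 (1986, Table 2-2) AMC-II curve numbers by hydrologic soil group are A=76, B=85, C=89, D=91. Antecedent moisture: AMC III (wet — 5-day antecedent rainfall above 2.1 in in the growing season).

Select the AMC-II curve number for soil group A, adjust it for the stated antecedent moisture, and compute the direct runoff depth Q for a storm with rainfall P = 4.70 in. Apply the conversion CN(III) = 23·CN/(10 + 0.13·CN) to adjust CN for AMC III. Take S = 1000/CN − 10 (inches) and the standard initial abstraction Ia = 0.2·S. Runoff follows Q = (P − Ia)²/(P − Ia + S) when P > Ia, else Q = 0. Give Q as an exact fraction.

Q = 373996921/110731430 in ≈ 3.378 in

NRCS table: gravel roads, soil group A → CN(II) = 76
Wet (AMC III): CN(III) = 23·76/(10 + 0.13·76) = 1748/(497/25) = 43700/497 ≈ 87.928
S = 1000/(43700/497) − 10 = 600/437 in ≈ 1.373 in
Initial abstraction Ia = S/5 = (600/437)/5 = 120/437 ≈ 0.275 in
Since P=4.700 > Ia=0.275: effective rainfall P−Ia = 19339/4370 in
Q: (19339/4370)² ÷ (25339/4370) = 373996921/110731430 in (≈ 3.378 in)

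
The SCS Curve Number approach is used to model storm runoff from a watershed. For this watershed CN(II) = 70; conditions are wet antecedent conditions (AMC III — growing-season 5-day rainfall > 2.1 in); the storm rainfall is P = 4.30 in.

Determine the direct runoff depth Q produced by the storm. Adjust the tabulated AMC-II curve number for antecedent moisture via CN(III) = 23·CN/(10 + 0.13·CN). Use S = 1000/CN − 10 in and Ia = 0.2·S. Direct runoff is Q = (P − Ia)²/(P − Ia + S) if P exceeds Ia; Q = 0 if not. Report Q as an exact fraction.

Q = 39980329/15010030 in ≈ 2.664 in

CN(III) from CN(II)=70: (23·70)/(10 + 0.13·70) = 16100/191 ≈ 84.293
Max retention: S = 1000/(16100/191) − 10 = 300/161 in (≈ 1.863 in)
Ia = 0.2·(300/161) = 60/161 in ≈ 0.373 in
P − Ia = 4.300 − 0.373 = 6323/1610 ≈ 3.927 in (> 0, runoff occurs)
Q = (6323/1610)²/((6323/1610) + 300/161) = (39980329/2592100)/(9323/1610) = 39980329/15010030 in ≈ 2.664 in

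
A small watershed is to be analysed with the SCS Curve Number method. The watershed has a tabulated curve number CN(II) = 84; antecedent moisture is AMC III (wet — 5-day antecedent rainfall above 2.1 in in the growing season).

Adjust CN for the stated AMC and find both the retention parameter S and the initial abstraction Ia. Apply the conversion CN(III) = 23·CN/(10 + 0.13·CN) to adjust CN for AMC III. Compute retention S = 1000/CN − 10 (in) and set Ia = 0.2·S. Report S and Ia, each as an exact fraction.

Adjust CN=84 to AMC III: 23·84/(10 + 0.13·84) → 1932 ÷ (523/25) = 48300/523 ≈ 92.352
Max retention: S = 1000/(48300/523) − 10 = 400/483 in (≈ 0.828 in)
Initial abstraction Ia = S/5 = (400/483)/5 = 80/483 ≈ 0.166 in

S = 400/483 in ≈ 0.828 in; Ia = 80/483 in ≈ 0.166 in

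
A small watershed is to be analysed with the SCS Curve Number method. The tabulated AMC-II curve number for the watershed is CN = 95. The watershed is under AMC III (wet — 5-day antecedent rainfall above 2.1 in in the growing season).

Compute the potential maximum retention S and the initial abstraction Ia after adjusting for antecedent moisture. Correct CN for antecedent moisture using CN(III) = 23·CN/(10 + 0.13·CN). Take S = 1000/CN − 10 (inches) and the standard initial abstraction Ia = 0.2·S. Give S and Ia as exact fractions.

Wet (AMC III): CN(III) = 23·95/(10 + 0.13·95) = 2185/(447/20) = 43700/447 ≈ 97.763
Retention S: 1000/CN − 10 with CN=97.763 → S = 100/437 ≈ 0.229 in
Ia = 0.2·(100/437) = 20/437 in ≈ 0.046 in

S = 100/437 in ≈ 0.229 in; Ia = 20/437 in ≈ 0.046 in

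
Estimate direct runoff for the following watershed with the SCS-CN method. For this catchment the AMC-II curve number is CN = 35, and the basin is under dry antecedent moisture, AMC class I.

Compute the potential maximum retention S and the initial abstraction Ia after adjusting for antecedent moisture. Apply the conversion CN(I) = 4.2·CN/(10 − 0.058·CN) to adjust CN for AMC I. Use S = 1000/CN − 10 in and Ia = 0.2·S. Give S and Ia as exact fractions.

CN(I) from CN(II)=35: (4.2·35)/(10 − 0.058·35) = 14700/797 ≈ 18.444
Max retention: S = 1000/(14700/797) − 10 = 6500/147 in (≈ 44.218 in)
Ia = 0.2·(6500/147) = 1300/147 in ≈ 8.844 in

S = 6500/147 in ≈ 44.218 in; Ia = 1300/147 in ≈ 8.844 in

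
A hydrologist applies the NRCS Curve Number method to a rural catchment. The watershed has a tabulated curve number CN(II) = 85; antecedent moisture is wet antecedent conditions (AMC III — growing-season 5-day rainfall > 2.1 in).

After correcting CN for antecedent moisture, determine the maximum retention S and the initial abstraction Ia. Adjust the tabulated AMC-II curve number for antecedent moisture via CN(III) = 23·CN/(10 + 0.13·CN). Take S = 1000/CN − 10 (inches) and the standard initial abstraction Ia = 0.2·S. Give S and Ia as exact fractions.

Adjust CN=85 to AMC III: 23·85/(10 + 0.13·85) → 1955 ÷ (421/20) = 39100/421 ≈ 92.874
Max retention: S = 1000/(39100/421) − 10 = 300/391 in (≈ 0.767 in)
Initial abstraction Ia = S/5 = (300/391)/5 = 60/391 ≈ 0.153 in

S = 300/391 in ≈ 0.767 in; Ia = 60/391 in ≈ 0.153 in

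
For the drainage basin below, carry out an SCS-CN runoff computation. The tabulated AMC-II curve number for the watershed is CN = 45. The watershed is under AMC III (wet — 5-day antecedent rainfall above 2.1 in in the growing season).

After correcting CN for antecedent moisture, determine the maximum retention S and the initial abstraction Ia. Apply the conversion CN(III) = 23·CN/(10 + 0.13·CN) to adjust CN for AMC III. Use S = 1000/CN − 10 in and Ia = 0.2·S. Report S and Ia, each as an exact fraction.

CN(III) from CN(II)=45: (23·45)/(10 + 0.13·45) = 20700/317 ≈ 65.300
Max retention: S = 1000/(20700/317) − 10 = 1100/207 in (≈ 5.314 in)
Ia = 0.2·(1100/207) = 220/207 in ≈ 1.063 in

S = 1100/207 in ≈ 5.314 in; Ia = 220/207 in ≈ 1.063 in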